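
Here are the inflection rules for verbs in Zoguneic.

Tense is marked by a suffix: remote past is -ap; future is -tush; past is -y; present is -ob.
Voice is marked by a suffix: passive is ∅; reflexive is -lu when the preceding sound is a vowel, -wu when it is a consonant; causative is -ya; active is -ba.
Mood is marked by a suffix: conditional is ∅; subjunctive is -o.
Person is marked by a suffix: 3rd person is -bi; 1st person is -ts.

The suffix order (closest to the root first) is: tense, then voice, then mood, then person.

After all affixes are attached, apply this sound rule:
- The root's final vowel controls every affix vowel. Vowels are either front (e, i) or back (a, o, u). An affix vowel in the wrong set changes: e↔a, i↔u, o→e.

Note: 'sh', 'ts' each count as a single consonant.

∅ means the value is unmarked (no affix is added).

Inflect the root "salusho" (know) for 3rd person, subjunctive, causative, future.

salushotushyaobu

Attach tense future -tush → salushotush.
Attach voice causative -ya → salushotushya.
Attach mood subjunctive -o → salushotushyao.
Attach person 3rd person -bi → salushotushyaobi.
Apply vowel harmony: salushotushyaobi → salushotushyaobu.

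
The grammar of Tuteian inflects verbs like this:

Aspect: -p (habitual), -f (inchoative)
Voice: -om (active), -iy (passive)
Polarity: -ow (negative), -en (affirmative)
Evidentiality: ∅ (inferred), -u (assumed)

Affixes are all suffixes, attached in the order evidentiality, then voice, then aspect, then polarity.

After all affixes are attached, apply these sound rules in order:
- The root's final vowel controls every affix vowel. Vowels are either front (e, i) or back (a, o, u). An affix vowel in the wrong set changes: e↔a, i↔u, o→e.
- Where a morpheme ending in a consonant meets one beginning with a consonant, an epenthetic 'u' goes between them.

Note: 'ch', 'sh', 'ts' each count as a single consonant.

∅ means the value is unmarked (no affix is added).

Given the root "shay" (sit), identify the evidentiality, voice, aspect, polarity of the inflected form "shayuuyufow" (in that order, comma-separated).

Segment: shay-u-iy-f-ow.
evidentiality: -u → assumed.
voice: -iy → passive.
aspect: -f → inchoative.
polarity: -ow → negative.

assumed, passive, inchoative, negative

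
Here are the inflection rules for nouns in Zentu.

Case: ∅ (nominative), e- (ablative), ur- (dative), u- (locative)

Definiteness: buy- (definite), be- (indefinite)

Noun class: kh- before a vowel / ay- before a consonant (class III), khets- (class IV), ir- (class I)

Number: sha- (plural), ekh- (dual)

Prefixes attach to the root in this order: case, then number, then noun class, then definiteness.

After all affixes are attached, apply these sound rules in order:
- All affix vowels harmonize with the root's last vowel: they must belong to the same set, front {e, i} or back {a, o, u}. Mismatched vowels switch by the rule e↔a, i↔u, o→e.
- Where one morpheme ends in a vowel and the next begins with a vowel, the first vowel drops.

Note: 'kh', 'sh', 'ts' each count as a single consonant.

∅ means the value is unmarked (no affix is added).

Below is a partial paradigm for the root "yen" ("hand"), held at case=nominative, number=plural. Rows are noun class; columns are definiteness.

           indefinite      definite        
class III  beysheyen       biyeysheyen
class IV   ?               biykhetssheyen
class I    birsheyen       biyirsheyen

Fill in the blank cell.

case = nominative: zero marking, form stays yen.
Attach number plural sha- → shayen.
Attach noun class class IV khets- → khetsshayen.
Attach definiteness indefinite be- → bekhetsshayen.
Apply vowel harmony: bekhetsshayen → bekhetssheyen.
Vowel deletion: no change.

bekhetssheyen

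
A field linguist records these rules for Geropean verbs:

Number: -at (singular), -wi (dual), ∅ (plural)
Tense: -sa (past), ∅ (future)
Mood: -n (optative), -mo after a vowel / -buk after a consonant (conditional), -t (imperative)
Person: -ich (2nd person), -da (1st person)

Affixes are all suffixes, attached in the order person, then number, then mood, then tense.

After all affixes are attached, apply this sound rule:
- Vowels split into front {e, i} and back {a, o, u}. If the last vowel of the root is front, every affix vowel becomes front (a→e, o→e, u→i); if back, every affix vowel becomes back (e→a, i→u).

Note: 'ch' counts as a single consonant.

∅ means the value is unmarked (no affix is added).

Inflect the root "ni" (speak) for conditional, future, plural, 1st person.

Attach person 1st person -da → nida.
number = plural: zero marking, form stays nida.
Attach mood conditional -mo (after vowel 'a') → nidamo.
tense = future: zero marking, form stays nidamo.
Apply vowel harmony: nidamo → nideme.

nideme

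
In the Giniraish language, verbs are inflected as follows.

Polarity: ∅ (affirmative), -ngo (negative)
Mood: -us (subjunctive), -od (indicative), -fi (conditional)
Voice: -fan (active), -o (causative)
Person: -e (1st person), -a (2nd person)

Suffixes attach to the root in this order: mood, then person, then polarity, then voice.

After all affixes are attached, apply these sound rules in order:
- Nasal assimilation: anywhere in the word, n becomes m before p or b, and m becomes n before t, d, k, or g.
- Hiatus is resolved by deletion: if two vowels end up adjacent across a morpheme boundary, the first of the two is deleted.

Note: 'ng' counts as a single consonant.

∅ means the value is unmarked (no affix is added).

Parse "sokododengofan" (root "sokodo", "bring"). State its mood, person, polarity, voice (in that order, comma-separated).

Segment: sokodo-od-e-ngo-fan.
mood: -od → indicative.
person: -e → 1st person.
polarity: -ngo → negative.
voice: -fan → active.

indicative, 1st person, negative, active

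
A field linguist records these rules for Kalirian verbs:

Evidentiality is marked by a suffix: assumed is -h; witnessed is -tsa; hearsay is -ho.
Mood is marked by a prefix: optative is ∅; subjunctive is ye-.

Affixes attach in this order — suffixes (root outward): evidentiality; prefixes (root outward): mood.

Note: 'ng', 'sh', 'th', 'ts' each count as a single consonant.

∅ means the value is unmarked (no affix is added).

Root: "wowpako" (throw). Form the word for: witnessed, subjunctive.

Attach mood subjunctive ye- → yewowpako.
Attach evidentiality witnessed -tsa → yewowpakotsa.

yewowpakotsa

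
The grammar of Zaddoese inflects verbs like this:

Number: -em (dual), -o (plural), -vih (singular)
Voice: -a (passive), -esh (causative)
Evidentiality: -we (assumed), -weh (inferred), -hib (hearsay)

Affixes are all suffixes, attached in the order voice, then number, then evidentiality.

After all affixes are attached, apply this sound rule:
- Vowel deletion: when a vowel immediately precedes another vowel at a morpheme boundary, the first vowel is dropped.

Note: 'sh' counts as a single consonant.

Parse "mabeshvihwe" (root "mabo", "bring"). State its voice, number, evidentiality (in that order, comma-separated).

Segment: mabo-esh-vih-we.
voice: -esh → causative.
number: -vih → singular.
evidentiality: -we → assumed.

causative, singular, assumed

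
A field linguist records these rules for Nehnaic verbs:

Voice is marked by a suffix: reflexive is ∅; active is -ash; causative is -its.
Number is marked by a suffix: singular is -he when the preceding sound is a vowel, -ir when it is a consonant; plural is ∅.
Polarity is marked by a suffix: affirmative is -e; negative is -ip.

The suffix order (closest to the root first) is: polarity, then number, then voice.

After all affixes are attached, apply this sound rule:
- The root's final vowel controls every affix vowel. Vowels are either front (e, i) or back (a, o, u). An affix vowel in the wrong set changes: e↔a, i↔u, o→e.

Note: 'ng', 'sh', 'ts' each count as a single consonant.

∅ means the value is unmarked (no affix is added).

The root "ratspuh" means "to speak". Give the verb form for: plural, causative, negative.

Attach polarity negative -ip → ratspuhip.
number = plural: zero marking, form stays ratspuhip.
Attach voice causative -its → ratspuhipits.
Apply vowel harmony: ratspuhipits → ratspuhuputs.

ratspuhuputs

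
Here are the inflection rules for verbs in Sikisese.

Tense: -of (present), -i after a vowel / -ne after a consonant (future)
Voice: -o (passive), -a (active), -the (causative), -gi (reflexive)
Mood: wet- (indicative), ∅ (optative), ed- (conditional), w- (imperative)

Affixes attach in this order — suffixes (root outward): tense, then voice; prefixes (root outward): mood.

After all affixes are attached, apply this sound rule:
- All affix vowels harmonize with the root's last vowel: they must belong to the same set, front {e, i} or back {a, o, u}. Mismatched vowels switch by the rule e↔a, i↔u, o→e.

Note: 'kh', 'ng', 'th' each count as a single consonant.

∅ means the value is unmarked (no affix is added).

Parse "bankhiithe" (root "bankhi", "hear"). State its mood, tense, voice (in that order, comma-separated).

Segment: bankhi-i-the.
mood: ∅ → optative.
tense: -i/ne → future.
voice: -the → causative.

optative, future, causative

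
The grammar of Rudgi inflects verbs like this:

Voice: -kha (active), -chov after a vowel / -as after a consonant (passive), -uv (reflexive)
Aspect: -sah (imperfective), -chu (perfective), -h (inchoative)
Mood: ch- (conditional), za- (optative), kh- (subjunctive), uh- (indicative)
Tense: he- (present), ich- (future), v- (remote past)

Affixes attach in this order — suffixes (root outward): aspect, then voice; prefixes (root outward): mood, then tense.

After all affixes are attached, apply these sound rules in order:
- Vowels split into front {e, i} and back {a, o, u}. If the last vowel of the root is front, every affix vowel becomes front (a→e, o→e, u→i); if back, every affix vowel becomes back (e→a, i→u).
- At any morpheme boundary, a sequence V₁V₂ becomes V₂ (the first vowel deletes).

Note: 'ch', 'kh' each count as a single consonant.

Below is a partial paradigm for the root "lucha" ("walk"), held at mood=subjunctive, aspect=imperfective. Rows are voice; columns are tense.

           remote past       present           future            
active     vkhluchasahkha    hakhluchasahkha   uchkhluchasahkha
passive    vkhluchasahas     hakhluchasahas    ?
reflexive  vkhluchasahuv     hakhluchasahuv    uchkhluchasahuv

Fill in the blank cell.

uchkhluchasahas

Attach mood subjunctive kh- → khlucha.
Attach tense future ich- → ichkhlucha.
Attach aspect imperfective -sah → ichkhluchasah.
Attach voice passive -as (after consonant 'h') → ichkhluchasahas.
Apply vowel harmony: ichkhluchasahas → uchkhluchasahas.
Vowel deletion: no change.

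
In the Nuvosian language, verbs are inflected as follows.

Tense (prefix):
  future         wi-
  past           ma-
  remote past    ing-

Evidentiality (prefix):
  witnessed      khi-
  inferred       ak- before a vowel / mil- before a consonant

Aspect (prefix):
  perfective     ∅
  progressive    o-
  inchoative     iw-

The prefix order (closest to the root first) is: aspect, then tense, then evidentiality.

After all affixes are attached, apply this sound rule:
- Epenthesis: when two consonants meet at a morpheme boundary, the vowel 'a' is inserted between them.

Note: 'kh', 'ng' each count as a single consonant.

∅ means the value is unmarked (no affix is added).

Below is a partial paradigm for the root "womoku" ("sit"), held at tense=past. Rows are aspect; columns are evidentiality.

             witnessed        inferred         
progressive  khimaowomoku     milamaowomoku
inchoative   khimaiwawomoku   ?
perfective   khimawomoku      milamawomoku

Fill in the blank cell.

milamaiwawomoku

Attach aspect inchoative iw- → iwwomoku.
Attach tense past ma- → maiwwomoku.
Attach evidentiality inferred mil- (before consonant 'm') → milmaiwwomoku.
Apply epenthesis: milmaiwwomoku → milamaiwawomoku.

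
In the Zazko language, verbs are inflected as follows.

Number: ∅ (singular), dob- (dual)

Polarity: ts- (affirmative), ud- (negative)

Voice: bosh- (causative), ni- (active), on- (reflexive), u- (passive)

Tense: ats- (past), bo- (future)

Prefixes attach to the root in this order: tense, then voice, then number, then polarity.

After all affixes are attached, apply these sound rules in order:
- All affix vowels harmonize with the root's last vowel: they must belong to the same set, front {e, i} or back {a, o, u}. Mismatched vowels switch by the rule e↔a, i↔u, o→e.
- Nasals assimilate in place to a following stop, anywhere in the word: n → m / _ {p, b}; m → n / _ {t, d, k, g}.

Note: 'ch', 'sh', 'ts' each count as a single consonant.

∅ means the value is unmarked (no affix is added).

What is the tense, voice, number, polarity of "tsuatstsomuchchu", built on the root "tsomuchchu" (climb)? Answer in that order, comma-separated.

Segment: ts-u-ats-tsomuchchu.
tense: ats- → past.
voice: u- → passive.
number: ∅ → singular.
polarity: ts- → affirmative.

past, passive, singular, affirmative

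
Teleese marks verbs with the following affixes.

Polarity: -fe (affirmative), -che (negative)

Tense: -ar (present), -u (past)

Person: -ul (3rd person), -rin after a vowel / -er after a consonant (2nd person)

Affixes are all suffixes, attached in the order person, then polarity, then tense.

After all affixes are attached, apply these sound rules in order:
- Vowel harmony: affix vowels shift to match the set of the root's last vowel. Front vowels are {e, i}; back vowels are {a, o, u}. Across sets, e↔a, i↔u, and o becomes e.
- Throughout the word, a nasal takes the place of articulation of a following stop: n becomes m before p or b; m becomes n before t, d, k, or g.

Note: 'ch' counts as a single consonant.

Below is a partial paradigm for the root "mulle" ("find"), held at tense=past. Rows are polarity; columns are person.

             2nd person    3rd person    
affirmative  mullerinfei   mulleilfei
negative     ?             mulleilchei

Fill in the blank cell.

mullerinchei

Attach person 2nd person -rin (after vowel 'e') → mullerin.
Attach polarity negative -che → mullerinche.
Attach tense past -u → mullerincheu.
Apply vowel harmony: mullerincheu → mullerinchei.
Nasal assimilation: no change.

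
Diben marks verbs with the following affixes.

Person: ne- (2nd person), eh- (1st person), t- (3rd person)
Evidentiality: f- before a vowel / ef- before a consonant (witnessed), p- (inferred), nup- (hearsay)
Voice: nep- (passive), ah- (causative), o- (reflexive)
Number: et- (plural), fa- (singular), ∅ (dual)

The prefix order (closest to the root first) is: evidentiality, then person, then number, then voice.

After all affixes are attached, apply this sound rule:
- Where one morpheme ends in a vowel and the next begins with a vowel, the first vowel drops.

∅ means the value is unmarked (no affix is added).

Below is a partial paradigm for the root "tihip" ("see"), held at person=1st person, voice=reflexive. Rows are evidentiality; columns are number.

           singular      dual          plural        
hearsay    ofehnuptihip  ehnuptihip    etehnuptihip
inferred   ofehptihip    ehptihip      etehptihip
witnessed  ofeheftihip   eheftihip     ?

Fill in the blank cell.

Attach evidentiality witnessed ef- (before consonant 't') → eftihip.
Attach person 1st person eh- → eheftihip.
Attach number plural et- → eteheftihip.
Attach voice reflexive o- → oeteheftihip.
Apply vowel deletion: oeteheftihip → eteheftihip.

eteheftihip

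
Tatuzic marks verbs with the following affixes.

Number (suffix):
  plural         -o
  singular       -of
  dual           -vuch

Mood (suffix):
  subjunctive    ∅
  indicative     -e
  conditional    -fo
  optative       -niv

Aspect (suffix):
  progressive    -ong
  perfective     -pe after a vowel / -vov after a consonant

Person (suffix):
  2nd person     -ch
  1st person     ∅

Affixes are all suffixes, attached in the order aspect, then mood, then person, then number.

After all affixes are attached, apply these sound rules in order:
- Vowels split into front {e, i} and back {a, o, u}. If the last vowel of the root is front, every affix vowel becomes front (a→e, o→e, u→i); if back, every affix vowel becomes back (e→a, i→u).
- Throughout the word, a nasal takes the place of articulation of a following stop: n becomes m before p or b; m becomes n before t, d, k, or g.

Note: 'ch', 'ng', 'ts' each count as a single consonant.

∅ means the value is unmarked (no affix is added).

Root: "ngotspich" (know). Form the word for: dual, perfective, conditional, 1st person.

ngotspichvevfevich

Attach aspect perfective -vov (after consonant 'ch') → ngotspichvov.
Attach mood conditional -fo → ngotspichvovfo.
person = 1st person: zero marking, form stays ngotspichvovfo.
Attach number dual -vuch → ngotspichvovfovuch.
Apply vowel harmony: ngotspichvovfovuch → ngotspichvevfevich.
Nasal assimilation: no change.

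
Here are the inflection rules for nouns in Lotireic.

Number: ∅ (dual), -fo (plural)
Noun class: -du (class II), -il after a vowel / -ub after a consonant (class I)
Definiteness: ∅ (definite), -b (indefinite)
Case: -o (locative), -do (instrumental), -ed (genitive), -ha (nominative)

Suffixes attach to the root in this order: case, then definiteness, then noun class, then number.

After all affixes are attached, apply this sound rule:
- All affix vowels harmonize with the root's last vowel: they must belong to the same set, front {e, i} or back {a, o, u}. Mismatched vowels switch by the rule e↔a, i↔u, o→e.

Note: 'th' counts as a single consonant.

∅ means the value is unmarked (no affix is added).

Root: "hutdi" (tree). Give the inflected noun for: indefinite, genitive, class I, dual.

hutdiedbib

Attach case genitive -ed → hutdied.
Attach definiteness indefinite -b → hutdiedb.
Attach noun class class I -ub (after consonant 'b') → hutdiedbub.
number = dual: zero marking, form stays hutdiedbub.
Apply vowel harmony: hutdiedbub → hutdiedbib.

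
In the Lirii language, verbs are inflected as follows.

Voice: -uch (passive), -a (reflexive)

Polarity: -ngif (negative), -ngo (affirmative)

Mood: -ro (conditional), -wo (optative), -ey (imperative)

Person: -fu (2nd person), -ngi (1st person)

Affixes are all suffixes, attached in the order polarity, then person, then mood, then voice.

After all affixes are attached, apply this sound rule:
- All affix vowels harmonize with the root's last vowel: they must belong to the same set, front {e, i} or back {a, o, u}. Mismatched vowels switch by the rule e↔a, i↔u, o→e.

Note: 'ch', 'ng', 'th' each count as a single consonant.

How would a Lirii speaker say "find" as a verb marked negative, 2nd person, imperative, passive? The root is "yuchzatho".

Attach polarity negative -ngif → yuchzathongif.
Attach person 2nd person -fu → yuchzathongiffu.
Attach mood imperative -ey → yuchzathongiffuey.
Attach voice passive -uch → yuchzathongiffueyuch.
Apply vowel harmony: yuchzathongiffueyuch → yuchzathonguffuayuch.

yuchzathonguffuayuch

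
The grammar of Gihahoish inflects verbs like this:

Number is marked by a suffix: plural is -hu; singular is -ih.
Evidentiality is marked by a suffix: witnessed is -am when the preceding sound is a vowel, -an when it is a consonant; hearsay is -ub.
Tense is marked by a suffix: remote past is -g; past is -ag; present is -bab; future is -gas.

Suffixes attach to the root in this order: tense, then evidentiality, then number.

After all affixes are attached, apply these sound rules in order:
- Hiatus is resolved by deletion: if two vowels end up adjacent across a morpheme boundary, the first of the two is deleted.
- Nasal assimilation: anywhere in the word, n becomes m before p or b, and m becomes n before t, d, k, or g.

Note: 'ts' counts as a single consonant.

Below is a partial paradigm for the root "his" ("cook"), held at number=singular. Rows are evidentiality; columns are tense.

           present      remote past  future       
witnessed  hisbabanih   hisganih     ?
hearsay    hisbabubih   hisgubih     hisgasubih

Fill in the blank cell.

Attach tense future -gas → hisgas.
Attach evidentiality witnessed -an (after consonant 's') → hisgasan.
Attach number singular -ih → hisgasanih.
Vowel deletion: no change.
Nasal assimilation: no change.

hisgasanih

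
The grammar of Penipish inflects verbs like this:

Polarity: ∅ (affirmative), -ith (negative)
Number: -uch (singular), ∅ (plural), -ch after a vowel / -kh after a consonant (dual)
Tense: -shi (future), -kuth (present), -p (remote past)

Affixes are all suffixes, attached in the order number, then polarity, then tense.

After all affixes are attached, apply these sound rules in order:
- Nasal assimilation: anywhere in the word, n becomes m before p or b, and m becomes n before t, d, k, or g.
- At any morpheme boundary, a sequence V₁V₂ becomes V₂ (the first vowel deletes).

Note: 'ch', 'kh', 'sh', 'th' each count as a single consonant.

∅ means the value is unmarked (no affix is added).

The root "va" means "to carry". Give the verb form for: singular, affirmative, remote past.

Attach number singular -uch → vauch.
polarity = affirmative: zero marking, form stays vauch.
Attach tense remote past -p → vauchp.
Nasal assimilation: no change.
Apply vowel deletion: vauchp → vuchp.

vuchp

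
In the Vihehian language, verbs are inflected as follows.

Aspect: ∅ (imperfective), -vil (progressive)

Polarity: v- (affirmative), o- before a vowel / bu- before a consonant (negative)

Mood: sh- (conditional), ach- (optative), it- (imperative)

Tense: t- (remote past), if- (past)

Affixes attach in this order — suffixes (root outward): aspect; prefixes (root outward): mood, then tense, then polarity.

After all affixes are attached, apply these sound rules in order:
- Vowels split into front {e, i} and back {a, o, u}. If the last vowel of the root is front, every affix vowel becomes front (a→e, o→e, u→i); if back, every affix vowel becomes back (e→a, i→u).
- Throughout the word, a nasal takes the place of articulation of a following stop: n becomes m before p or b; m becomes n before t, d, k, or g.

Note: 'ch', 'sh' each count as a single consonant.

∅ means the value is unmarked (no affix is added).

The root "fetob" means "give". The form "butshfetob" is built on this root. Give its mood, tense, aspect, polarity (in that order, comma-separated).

conditional, remote past, imperfective, negative

Segment: bu-t-sh-fetob.
mood: sh- → conditional.
tense: t- → remote past.
aspect: ∅ → imperfective.
polarity: o/bu- → negative.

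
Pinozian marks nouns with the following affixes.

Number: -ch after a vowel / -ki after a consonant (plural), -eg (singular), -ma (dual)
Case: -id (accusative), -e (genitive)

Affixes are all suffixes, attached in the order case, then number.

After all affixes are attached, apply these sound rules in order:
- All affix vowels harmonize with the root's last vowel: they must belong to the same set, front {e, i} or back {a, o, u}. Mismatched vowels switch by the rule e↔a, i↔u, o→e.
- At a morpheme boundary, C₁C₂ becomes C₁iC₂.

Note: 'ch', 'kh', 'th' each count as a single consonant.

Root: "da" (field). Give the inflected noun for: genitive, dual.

daama

Attach case genitive -e → dae.
Attach number dual -ma → daema.
Apply vowel harmony: daema → daama.
Epenthesis: no change.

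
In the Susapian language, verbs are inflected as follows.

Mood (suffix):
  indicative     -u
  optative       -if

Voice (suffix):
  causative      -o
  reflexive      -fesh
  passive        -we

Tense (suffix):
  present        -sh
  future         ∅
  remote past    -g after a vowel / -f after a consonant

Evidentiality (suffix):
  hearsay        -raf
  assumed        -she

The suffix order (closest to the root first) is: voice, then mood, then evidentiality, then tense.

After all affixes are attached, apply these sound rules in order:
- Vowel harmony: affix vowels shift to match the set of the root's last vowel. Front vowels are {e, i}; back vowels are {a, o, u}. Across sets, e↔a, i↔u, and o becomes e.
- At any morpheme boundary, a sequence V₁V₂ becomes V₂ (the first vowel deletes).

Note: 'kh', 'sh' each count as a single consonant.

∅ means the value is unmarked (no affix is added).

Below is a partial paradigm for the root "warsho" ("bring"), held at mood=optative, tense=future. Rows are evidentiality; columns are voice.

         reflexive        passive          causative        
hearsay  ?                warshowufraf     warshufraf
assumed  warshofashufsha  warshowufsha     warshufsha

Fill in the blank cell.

warshofashufraf

Attach voice reflexive -fesh → warshofesh.
Attach mood optative -if → warshofeshif.
Attach evidentiality hearsay -raf → warshofeshifraf.
tense = future: zero marking, form stays warshofeshifraf.
Apply vowel harmony: warshofeshifraf → warshofashufraf.
Vowel deletion: no change.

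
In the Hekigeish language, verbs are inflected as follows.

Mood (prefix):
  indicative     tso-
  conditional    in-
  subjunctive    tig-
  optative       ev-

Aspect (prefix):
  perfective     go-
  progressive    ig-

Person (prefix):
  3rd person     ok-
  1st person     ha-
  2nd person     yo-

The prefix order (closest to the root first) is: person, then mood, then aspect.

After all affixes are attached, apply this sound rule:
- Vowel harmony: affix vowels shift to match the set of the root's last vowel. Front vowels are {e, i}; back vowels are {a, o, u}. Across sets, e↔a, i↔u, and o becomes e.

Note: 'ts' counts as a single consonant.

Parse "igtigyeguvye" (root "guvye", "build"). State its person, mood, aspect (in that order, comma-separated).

Segment: ig-tig-yo-guvye.
person: yo- → 2nd person.
mood: tig- → subjunctive.
aspect: ig- → progressive.

2nd person, subjunctive, progressive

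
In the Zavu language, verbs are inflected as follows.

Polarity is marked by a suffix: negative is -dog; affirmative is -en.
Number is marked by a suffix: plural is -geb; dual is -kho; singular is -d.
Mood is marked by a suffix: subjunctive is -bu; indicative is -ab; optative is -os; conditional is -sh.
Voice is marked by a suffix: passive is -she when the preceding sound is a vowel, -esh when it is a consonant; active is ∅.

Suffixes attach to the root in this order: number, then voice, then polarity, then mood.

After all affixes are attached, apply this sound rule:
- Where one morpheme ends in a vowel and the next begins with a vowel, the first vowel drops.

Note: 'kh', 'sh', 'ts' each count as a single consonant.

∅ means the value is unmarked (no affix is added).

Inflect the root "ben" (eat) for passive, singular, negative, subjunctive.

Attach number singular -d → bend.
Attach voice passive -esh (after consonant 'd') → bendesh.
Attach polarity negative -dog → bendeshdog.
Attach mood subjunctive -bu → bendeshdogbu.
Vowel deletion: no change.

bendeshdogbu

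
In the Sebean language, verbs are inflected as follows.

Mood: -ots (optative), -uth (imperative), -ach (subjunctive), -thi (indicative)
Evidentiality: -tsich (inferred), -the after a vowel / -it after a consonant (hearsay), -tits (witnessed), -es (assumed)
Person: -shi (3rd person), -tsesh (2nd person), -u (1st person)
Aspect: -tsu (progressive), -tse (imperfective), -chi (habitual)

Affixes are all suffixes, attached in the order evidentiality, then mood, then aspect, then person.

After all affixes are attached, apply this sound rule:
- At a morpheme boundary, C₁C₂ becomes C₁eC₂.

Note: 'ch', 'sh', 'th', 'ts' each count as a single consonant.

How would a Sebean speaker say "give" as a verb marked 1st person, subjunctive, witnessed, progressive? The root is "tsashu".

Attach evidentiality witnessed -tits → tsashutits.
Attach mood subjunctive -ach → tsashutitsach.
Attach aspect progressive -tsu → tsashutitsachtsu.
Attach person 1st person -u → tsashutitsachtsuu.
Apply epenthesis: tsashutitsachtsuu → tsashutitsachetsuu.

tsashutitsachetsuu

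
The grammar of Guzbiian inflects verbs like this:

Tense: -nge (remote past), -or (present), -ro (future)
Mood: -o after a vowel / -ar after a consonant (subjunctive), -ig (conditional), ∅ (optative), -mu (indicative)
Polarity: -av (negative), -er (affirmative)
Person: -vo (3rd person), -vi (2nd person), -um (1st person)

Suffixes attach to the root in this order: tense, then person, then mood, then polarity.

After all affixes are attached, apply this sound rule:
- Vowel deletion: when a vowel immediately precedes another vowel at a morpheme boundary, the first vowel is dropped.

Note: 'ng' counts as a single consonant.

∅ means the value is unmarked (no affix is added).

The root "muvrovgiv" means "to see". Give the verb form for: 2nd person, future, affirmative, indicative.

muvrovgivrovimer

Attach tense future -ro → muvrovgivro.
Attach person 2nd person -vi → muvrovgivrovi.
Attach mood indicative -mu → muvrovgivrovimu.
Attach polarity affirmative -er → muvrovgivrovimuer.
Apply vowel deletion: muvrovgivrovimuer → muvrovgivrovimer.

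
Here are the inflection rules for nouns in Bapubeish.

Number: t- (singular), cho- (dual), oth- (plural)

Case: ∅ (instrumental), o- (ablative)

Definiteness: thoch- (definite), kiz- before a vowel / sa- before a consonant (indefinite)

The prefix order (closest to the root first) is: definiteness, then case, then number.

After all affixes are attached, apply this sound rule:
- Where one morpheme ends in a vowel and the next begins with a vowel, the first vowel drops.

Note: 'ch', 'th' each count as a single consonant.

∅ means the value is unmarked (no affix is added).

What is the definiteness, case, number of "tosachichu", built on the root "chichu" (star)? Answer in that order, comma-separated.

Segment: t-o-sa-chichu.
definiteness: kiz/sa- → indefinite.
case: o- → ablative.
number: t- → singular.

indefinite, ablative, singular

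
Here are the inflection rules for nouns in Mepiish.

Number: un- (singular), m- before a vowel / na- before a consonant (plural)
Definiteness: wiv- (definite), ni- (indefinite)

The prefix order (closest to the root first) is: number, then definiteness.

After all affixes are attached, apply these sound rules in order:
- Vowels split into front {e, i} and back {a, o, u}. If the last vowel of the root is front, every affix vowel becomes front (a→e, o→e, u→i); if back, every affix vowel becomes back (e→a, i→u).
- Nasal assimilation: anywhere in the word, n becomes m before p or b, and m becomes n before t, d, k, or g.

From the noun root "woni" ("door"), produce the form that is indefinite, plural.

Attach number plural na- (before consonant 'w') → nawoni.
Attach definiteness indefinite ni- → ninawoni.
Apply vowel harmony: ninawoni → ninewoni.
Nasal assimilation: no change.

ninewoni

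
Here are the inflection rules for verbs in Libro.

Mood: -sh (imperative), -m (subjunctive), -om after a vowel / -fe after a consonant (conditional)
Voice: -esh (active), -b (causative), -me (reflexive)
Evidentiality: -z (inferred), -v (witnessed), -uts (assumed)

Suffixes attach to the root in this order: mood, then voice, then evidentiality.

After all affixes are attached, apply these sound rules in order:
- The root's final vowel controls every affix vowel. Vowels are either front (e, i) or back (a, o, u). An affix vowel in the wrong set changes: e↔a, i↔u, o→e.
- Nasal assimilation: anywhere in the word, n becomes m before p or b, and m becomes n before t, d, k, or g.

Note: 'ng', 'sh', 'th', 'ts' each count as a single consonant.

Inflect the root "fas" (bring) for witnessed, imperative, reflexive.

Attach mood imperative -sh → fassh.
Attach voice reflexive -me → fasshme.
Attach evidentiality witnessed -v → fasshmev.
Apply vowel harmony: fasshmev → fasshmav.
Nasal assimilation: no change.

fasshmav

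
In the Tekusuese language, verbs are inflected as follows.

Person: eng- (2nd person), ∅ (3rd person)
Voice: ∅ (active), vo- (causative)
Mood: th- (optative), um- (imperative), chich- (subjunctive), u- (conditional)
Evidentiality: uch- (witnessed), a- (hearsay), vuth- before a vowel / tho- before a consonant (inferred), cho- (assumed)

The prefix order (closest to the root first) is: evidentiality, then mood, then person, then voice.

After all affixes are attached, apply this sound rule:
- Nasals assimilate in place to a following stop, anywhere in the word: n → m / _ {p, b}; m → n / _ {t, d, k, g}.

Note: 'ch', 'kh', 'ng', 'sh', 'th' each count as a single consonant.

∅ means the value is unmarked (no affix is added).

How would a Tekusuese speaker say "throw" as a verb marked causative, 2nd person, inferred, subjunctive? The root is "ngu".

Attach evidentiality inferred tho- (before consonant 'ng') → thongu.
Attach mood subjunctive chich- → chichthongu.
Attach person 2nd person eng- → engchichthongu.
Attach voice causative vo- → voengchichthongu.
Nasal assimilation: no change.

voengchichthongu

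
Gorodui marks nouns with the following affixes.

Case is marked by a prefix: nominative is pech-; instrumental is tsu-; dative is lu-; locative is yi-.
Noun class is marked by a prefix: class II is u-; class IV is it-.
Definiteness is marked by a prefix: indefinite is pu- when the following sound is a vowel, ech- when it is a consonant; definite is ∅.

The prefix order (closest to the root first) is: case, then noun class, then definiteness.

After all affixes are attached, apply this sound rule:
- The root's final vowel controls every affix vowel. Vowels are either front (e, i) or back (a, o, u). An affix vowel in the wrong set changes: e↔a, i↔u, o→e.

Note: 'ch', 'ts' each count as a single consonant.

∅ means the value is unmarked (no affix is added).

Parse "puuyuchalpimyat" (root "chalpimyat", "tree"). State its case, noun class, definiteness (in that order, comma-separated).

Segment: pu-u-yi-chalpimyat.
case: yi- → locative.
noun class: u- → class II.
definiteness: pu/ech- → indefinite.

locative, class II, indefinite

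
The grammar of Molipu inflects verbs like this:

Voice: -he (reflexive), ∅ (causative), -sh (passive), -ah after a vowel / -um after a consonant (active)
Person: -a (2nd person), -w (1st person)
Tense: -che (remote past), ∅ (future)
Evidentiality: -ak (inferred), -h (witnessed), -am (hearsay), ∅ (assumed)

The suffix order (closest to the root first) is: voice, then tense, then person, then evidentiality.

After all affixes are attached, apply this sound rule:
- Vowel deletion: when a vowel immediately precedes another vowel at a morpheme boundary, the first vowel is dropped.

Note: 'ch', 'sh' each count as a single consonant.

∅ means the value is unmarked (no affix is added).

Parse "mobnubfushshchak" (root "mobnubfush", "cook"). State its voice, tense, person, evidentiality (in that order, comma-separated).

Segment: mobnubfush-sh-che-a-ak.
voice: -sh → passive.
tense: -che → remote past.
person: -a → 2nd person.
evidentiality: -ak → inferred.

passive, remote past, 2nd person, inferred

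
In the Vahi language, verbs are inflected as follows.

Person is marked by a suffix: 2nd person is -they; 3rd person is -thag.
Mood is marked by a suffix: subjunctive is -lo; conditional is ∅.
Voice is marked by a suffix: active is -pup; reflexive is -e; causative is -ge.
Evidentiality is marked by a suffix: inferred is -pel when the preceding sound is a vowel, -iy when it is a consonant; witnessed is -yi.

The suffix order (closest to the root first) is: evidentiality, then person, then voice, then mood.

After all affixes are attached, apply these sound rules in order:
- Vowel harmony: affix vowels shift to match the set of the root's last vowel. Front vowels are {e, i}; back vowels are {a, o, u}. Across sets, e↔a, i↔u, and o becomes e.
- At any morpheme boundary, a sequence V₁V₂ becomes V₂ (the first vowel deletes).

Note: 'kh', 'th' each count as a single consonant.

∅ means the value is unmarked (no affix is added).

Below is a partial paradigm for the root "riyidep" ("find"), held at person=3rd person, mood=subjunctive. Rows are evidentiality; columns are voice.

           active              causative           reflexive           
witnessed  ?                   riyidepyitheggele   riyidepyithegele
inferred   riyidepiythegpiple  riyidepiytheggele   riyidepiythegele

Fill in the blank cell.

riyidepyithegpiple

Attach evidentiality witnessed -yi → riyidepyi.
Attach person 3rd person -thag → riyidepyithag.
Attach voice active -pup → riyidepyithagpup.
Attach mood subjunctive -lo → riyidepyithagpuplo.
Apply vowel harmony: riyidepyithagpuplo → riyidepyithegpiple.
Vowel deletion: no change.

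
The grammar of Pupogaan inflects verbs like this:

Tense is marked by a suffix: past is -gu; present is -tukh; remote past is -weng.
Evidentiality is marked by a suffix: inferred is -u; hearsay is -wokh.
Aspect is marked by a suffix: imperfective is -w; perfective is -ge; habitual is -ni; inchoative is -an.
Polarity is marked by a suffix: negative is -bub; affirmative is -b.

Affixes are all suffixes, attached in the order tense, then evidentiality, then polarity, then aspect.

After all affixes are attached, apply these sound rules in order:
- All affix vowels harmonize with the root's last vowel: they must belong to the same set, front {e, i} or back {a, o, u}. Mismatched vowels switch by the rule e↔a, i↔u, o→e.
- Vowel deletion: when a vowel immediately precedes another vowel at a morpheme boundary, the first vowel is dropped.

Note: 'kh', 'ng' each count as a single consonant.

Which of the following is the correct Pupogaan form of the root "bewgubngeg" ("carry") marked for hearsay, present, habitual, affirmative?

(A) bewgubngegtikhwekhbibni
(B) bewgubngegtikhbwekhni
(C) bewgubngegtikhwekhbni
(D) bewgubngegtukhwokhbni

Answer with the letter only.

C

Attach tense present -tukh → bewgubngegtukh.
Attach evidentiality hearsay -wokh → bewgubngegtukhwokh.
Attach polarity affirmative -b → bewgubngegtukhwokhb.
Attach aspect habitual -ni → bewgubngegtukhwokhbni.
Apply vowel harmony: bewgubngegtukhwokhbni → bewgubngegtikhwekhbni.
Vowel deletion: no change.
So the correct form is bewgubngegtikhwekhbni, option (C).
(D) bewgubngegtukhwokhbni is wrong: it fails to apply the sound rule(s).
(B) bewgubngegtikhbwekhni is wrong: it has the affixes in the wrong order.
(A) bewgubngegtikhwekhbibni is wrong: it uses negative instead of affirmative for polarity.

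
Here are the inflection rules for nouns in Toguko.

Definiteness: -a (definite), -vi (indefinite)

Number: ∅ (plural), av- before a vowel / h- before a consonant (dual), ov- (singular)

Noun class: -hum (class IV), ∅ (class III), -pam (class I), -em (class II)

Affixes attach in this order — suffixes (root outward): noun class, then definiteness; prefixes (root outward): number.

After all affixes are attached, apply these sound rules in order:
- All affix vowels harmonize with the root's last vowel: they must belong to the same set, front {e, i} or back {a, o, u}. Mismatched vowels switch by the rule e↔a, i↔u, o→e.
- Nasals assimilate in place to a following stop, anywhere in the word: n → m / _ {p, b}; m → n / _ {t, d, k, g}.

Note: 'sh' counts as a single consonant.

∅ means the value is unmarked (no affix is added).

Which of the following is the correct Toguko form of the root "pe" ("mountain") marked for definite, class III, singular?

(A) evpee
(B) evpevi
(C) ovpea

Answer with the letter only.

noun class = class III: zero marking, form stays pe.
Attach number singular ov- → ovpe.
Attach definiteness definite -a → ovpea.
Apply vowel harmony: ovpea → evpee.
Nasal assimilation: no change.
So the correct form is evpee, option (A).
(C) ovpea is wrong: it fails to apply the sound rule(s).
(B) evpevi is wrong: it uses indefinite instead of definite for definiteness.

A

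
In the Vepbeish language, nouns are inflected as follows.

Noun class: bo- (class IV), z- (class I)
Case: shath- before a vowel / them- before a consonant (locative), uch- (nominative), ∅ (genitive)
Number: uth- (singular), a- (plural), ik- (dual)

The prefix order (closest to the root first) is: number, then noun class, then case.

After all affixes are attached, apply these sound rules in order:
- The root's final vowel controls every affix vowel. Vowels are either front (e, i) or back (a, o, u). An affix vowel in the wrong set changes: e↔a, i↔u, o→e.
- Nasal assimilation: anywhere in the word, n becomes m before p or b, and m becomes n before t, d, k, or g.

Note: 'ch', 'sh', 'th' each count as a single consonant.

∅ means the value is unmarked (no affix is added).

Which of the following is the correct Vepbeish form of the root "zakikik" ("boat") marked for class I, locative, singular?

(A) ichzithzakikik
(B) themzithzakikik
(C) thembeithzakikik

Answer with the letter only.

B

Attach number singular uth- → uthzakikik.
Attach noun class class I z- → zuthzakikik.
Attach case locative them- (before consonant 'z') → themzuthzakikik.
Apply vowel harmony: themzuthzakikik → themzithzakikik.
Nasal assimilation: no change.
So the correct form is themzithzakikik, option (B).
(C) thembeithzakikik is wrong: it uses class IV instead of class I for noun class.
(A) ichzithzakikik is wrong: it uses nominative instead of locative for case.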